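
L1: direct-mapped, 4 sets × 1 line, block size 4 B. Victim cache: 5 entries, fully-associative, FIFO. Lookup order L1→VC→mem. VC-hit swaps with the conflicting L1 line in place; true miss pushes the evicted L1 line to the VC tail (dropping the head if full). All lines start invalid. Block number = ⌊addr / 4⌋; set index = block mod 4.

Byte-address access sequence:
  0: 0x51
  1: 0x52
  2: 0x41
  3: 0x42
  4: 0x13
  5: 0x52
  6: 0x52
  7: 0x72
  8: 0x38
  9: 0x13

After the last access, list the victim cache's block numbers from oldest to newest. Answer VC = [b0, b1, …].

#0 0x51→b20/s0 MISS; vc=[]
#1 0x52→b20/s0 L1-HIT; vc=[]
#2 0x41→b16/s0 MISS; vc=[20]
#3 0x42→b16/s0 L1-HIT; vc=[20]
#4 0x13→b4/s0 MISS; vc=[20,16]
#5 0x52→b20/s0 VC-HIT; vc=[4,16]
#6 0x52→b20/s0 L1-HIT; vc=[4,16]
#7 0x72→b28/s0 MISS; vc=[4,16,20]
#8 0x38→b14/s2 MISS; vc=[4,16,20]
#9 0x13→b4/s0 VC-HIT; vc=[28,16,20]

VC = [28, 16, 20]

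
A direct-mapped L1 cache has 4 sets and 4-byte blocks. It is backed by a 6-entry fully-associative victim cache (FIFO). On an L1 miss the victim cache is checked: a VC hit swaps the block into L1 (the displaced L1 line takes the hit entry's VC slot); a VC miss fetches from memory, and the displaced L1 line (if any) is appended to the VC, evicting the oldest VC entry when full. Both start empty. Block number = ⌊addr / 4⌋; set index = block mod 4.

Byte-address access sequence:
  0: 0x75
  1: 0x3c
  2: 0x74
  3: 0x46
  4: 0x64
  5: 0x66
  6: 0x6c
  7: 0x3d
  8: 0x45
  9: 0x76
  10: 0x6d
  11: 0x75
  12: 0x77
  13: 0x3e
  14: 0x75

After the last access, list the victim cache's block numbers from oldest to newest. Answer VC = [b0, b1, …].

VC = [17, 25, 27]

0: 0x75 (blk 29, set 1) → MISS  vc=[]
1: 0x3c (blk 15, set 3) → MISS  vc=[]
2: 0x74 (blk 29, set 1) → L1-HIT  vc=[]
3: 0x46 (blk 17, set 1) → MISS  vc=[29]
4: 0x64 (blk 25, set 1) → MISS  vc=[29, 17]
5: 0x66 (blk 25, set 1) → L1-HIT  vc=[29, 17]
6: 0x6c (blk 27, set 3) → MISS  vc=[29, 17, 15]
7: 0x3d (blk 15, set 3) → VC-HIT  vc=[29, 17, 27]
8: 0x45 (blk 17, set 1) → VC-HIT  vc=[29, 25, 27]
9: 0x76 (blk 29, set 1) → VC-HIT  vc=[17, 25, 27]
10: 0x6d (blk 27, set 3) → VC-HIT  vc=[17, 25, 15]
11: 0x75 (blk 29, set 1) → L1-HIT  vc=[17, 25, 15]
12: 0x77 (blk 29, set 1) → L1-HIT  vc=[17, 25, 15]
13: 0x3e (blk 15, set 3) → VC-HIT  vc=[17, 25, 27]
14: 0x75 (blk 29, set 1) → L1-HIT  vc=[17, 25, 27]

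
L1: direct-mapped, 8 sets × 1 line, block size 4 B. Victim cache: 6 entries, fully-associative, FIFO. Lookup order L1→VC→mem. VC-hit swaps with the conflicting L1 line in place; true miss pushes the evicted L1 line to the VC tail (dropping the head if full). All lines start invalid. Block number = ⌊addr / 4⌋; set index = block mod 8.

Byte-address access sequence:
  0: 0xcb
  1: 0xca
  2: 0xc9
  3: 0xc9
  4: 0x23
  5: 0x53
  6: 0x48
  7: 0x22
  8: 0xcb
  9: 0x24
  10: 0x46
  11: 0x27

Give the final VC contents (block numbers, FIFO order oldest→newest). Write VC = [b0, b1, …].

  [0] addr=0xcb blk=50 s=2: MISS | VC []
  [1] addr=0xca blk=50 s=2: L1-HIT | VC []
  [2] addr=0xc9 blk=50 s=2: L1-HIT | VC []
  [3] addr=0xc9 blk=50 s=2: L1-HIT | VC []
  [4] addr=0x23 blk=8 s=0: MISS | VC []
  [5] addr=0x53 blk=20 s=4: MISS | VC []
  [6] addr=0x48 blk=18 s=2: MISS | VC [50]
  [7] addr=0x22 blk=8 s=0: L1-HIT | VC [50]
  [8] addr=0xcb blk=50 s=2: VC-HIT | VC [18]
  [9] addr=0x24 blk=9 s=1: MISS | VC [18]
  [10] addr=0x46 blk=17 s=1: MISS | VC [18, 9]
  [11] addr=0x27 blk=9 s=1: VC-HIT | VC [18, 17]

VC = [18, 17]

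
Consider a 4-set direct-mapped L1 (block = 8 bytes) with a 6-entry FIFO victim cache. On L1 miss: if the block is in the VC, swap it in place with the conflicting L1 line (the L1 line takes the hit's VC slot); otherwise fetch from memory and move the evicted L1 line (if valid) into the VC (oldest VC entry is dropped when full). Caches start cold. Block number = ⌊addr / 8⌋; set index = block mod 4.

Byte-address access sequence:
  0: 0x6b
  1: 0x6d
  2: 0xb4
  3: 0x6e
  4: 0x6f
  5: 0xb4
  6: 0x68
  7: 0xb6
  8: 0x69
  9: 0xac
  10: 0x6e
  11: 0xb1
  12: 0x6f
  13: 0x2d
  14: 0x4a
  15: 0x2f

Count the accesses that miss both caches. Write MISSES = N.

  [0] addr=0x6b blk=13 s=1: MISS | VC []
  [1] addr=0x6d blk=13 s=1: L1-HIT | VC []
  [2] addr=0xb4 blk=22 s=2: MISS | VC []
  [3] addr=0x6e blk=13 s=1: L1-HIT | VC []
  [4] addr=0x6f blk=13 s=1: L1-HIT | VC []
  [5] addr=0xb4 blk=22 s=2: L1-HIT | VC []
  [6] addr=0x68 blk=13 s=1: L1-HIT | VC []
  [7] addr=0xb6 blk=22 s=2: L1-HIT | VC []
  [8] addr=0x69 blk=13 s=1: L1-HIT | VC []
  [9] addr=0xac blk=21 s=1: MISS | VC [13]
  [10] addr=0x6e blk=13 s=1: VC-HIT | VC [21]
  [11] addr=0xb1 blk=22 s=2: L1-HIT | VC [21]
  [12] addr=0x6f blk=13 s=1: L1-HIT | VC [21]
  [13] addr=0x2d blk=5 s=1: MISS | VC [21, 13]
  [14] addr=0x4a blk=9 s=1: MISS | VC [21, 13, 5]
  [15] addr=0x2f blk=5 s=1: VC-HIT | VC [21, 13, 9]

MISSES = 5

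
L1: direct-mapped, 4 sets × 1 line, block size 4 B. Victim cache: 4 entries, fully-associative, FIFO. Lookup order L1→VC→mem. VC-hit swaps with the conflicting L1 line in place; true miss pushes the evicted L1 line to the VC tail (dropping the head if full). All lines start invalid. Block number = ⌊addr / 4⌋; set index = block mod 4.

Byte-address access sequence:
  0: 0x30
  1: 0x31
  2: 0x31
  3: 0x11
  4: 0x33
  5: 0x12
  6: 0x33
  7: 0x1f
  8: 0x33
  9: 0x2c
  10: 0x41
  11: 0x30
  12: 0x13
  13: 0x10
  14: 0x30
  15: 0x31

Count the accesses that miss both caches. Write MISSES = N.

  [0] addr=0x30 blk=12 s=0: MISS | VC []
  [1] addr=0x31 blk=12 s=0: L1-HIT | VC []
  [2] addr=0x31 blk=12 s=0: L1-HIT | VC []
  [3] addr=0x11 blk=4 s=0: MISS | VC [12]
  [4] addr=0x33 blk=12 s=0: VC-HIT | VC [4]
  [5] addr=0x12 blk=4 s=0: VC-HIT | VC [12]
  [6] addr=0x33 blk=12 s=0: VC-HIT | VC [4]
  [7] addr=0x1f blk=7 s=3: MISS | VC [4]
  [8] addr=0x33 blk=12 s=0: L1-HIT | VC [4]
  [9] addr=0x2c blk=11 s=3: MISS | VC [4, 7]
  [10] addr=0x41 blk=16 s=0: MISS | VC [4, 7, 12]
  [11] addr=0x30 blk=12 s=0: VC-HIT | VC [4, 7, 16]
  [12] addr=0x13 blk=4 s=0: VC-HIT | VC [12, 7, 16]
  [13] addr=0x10 blk=4 s=0: L1-HIT | VC [12, 7, 16]
  [14] addr=0x30 blk=12 s=0: VC-HIT | VC [4, 7, 16]
  [15] addr=0x31 blk=12 s=0: L1-HIT | VC [4, 7, 16]

MISSES = 5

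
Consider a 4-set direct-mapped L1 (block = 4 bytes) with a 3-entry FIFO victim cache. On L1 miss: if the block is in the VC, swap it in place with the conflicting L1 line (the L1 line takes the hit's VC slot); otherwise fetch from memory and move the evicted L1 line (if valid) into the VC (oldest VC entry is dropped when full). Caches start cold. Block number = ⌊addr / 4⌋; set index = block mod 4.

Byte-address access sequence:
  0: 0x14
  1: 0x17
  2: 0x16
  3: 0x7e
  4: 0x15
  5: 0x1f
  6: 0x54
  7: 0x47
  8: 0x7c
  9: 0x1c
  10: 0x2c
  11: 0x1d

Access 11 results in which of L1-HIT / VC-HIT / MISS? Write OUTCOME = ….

  [0] addr=0x14 blk=5 s=1: MISS | VC []
  [1] addr=0x17 blk=5 s=1: L1-HIT | VC []
  [2] addr=0x16 blk=5 s=1: L1-HIT | VC []
  [3] addr=0x7e blk=31 s=3: MISS | VC []
  [4] addr=0x15 blk=5 s=1: L1-HIT | VC []
  [5] addr=0x1f blk=7 s=3: MISS | VC [31]
  [6] addr=0x54 blk=21 s=1: MISS | VC [31, 5]
  [7] addr=0x47 blk=17 s=1: MISS | VC [31, 5, 21]
  [8] addr=0x7c blk=31 s=3: VC-HIT | VC [7, 5, 21]
  [9] addr=0x1c blk=7 s=3: VC-HIT | VC [31, 5, 21]
  [10] addr=0x2c blk=11 s=3: MISS | VC [5, 21, 7]
  [11] addr=0x1d blk=7 s=3: VC-HIT | VC [5, 21, 11]

OUTCOME = VC-HIT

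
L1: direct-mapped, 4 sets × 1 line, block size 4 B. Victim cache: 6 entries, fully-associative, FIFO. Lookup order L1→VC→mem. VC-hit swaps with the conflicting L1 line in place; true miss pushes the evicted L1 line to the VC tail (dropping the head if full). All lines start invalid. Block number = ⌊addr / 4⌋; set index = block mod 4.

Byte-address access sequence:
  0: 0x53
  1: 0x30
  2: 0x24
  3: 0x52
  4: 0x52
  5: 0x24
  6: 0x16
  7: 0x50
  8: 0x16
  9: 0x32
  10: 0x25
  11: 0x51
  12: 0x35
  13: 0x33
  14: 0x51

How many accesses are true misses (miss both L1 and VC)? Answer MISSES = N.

0: 0x53 (blk 20, set 0) → MISS  vc=[]
1: 0x30 (blk 12, set 0) → MISS  vc=[20]
2: 0x24 (blk 9, set 1) → MISS  vc=[20]
3: 0x52 (blk 20, set 0) → VC-HIT  vc=[12]
4: 0x52 (blk 20, set 0) → L1-HIT  vc=[12]
5: 0x24 (blk 9, set 1) → L1-HIT  vc=[12]
6: 0x16 (blk 5, set 1) → MISS  vc=[12, 9]
7: 0x50 (blk 20, set 0) → L1-HIT  vc=[12, 9]
8: 0x16 (blk 5, set 1) → L1-HIT  vc=[12, 9]
9: 0x32 (blk 12, set 0) → VC-HIT  vc=[20, 9]
10: 0x25 (blk 9, set 1) → VC-HIT  vc=[20, 5]
11: 0x51 (blk 20, set 0) → VC-HIT  vc=[12, 5]
12: 0x35 (blk 13, set 1) → MISS  vc=[12, 5, 9]
13: 0x33 (blk 12, set 0) → VC-HIT  vc=[20, 5, 9]
14: 0x51 (blk 20, set 0) → VC-HIT  vc=[12, 5, 9]

MISSES = 5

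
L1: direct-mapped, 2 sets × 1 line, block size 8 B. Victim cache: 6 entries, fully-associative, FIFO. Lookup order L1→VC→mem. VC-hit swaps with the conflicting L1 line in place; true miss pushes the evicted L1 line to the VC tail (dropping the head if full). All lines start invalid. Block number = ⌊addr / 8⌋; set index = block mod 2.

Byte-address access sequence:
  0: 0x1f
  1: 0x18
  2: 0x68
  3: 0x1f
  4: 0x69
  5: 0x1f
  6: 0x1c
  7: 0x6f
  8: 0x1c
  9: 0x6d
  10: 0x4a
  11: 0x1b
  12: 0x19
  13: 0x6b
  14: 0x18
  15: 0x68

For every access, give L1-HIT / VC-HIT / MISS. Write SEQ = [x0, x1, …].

SEQ = [MISS, L1-HIT, MISS, VC-HIT, VC-HIT, VC-HIT, L1-HIT, VC-HIT, VC-HIT, VC-HIT, MISS, VC-HIT, L1-HIT, VC-HIT, VC-HIT, VC-HIT]

#0 0x1f→b3/s1 MISS; vc=[]
#1 0x18→b3/s1 L1-HIT; vc=[]
#2 0x68→b13/s1 MISS; vc=[3]
#3 0x1f→b3/s1 VC-HIT; vc=[13]
#4 0x69→b13/s1 VC-HIT; vc=[3]
#5 0x1f→b3/s1 VC-HIT; vc=[13]
#6 0x1c→b3/s1 L1-HIT; vc=[13]
#7 0x6f→b13/s1 VC-HIT; vc=[3]
#8 0x1c→b3/s1 VC-HIT; vc=[13]
#9 0x6d→b13/s1 VC-HIT; vc=[3]
#10 0x4a→b9/s1 MISS; vc=[3,13]
#11 0x1b→b3/s1 VC-HIT; vc=[9,13]
#12 0x19→b3/s1 L1-HIT; vc=[9,13]
#13 0x6b→b13/s1 VC-HIT; vc=[9,3]
#14 0x18→b3/s1 VC-HIT; vc=[9,13]
#15 0x68→b13/s1 VC-HIT; vc=[9,3]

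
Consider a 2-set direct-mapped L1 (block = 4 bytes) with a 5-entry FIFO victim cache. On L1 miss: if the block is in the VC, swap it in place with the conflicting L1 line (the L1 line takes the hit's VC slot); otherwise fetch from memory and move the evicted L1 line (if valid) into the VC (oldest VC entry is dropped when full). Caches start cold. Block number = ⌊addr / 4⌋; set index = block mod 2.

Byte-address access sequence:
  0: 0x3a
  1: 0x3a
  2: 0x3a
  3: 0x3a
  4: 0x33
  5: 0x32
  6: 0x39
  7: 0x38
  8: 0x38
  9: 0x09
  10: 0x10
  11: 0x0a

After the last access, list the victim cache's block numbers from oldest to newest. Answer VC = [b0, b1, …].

VC = [12, 14, 4]

#0 0x3a→b14/s0 MISS; vc=[]
#1 0x3a→b14/s0 L1-HIT; vc=[]
#2 0x3a→b14/s0 L1-HIT; vc=[]
#3 0x3a→b14/s0 L1-HIT; vc=[]
#4 0x33→b12/s0 MISS; vc=[14]
#5 0x32→b12/s0 L1-HIT; vc=[14]
#6 0x39→b14/s0 VC-HIT; vc=[12]
#7 0x38→b14/s0 L1-HIT; vc=[12]
#8 0x38→b14/s0 L1-HIT; vc=[12]
#9 0x9→b2/s0 MISS; vc=[12,14]
#10 0x10→b4/s0 MISS; vc=[12,14,2]
#11 0xa→b2/s0 VC-HIT; vc=[12,14,4]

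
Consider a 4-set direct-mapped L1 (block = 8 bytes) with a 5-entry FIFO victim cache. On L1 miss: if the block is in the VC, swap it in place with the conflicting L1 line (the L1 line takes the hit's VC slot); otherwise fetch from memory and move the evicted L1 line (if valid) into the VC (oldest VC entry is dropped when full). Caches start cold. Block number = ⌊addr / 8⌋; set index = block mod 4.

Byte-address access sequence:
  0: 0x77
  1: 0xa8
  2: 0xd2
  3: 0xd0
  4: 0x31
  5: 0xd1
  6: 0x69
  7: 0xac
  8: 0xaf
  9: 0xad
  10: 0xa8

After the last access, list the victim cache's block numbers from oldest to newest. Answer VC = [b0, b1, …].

  [0] addr=0x77 blk=14 s=2: MISS | VC []
  [1] addr=0xa8 blk=21 s=1: MISS | VC []
  [2] addr=0xd2 blk=26 s=2: MISS | VC [14]
  [3] addr=0xd0 blk=26 s=2: L1-HIT | VC [14]
  [4] addr=0x31 blk=6 s=2: MISS | VC [14, 26]
  [5] addr=0xd1 blk=26 s=2: VC-HIT | VC [14, 6]
  [6] addr=0x69 blk=13 s=1: MISS | VC [14, 6, 21]
  [7] addr=0xac blk=21 s=1: VC-HIT | VC [14, 6, 13]
  [8] addr=0xaf blk=21 s=1: L1-HIT | VC [14, 6, 13]
  [9] addr=0xad blk=21 s=1: L1-HIT | VC [14, 6, 13]
  [10] addr=0xa8 blk=21 s=1: L1-HIT | VC [14, 6, 13]

VC = [14, 6, 13]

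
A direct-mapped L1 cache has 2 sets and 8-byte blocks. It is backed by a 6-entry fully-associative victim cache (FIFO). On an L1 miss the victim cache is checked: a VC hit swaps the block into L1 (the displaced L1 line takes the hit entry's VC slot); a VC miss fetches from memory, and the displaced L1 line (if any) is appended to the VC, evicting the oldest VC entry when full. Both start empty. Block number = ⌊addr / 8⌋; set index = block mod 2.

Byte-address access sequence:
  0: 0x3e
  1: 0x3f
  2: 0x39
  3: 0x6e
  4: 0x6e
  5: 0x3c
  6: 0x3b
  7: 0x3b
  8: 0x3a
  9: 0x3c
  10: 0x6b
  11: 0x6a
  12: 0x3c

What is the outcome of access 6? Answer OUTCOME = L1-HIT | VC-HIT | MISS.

OUTCOME = L1-HIT

#0 0x3e→b7/s1 MISS; vc=[]
#1 0x3f→b7/s1 L1-HIT; vc=[]
#2 0x39→b7/s1 L1-HIT; vc=[]
#3 0x6e→b13/s1 MISS; vc=[7]
#4 0x6e→b13/s1 L1-HIT; vc=[7]
#5 0x3c→b7/s1 VC-HIT; vc=[13]
#6 0x3b→b7/s1 L1-HIT; vc=[13]
#7 0x3b→b7/s1 L1-HIT; vc=[13]
#8 0x3a→b7/s1 L1-HIT; vc=[13]
#9 0x3c→b7/s1 L1-HIT; vc=[13]
#10 0x6b→b13/s1 VC-HIT; vc=[7]
#11 0x6a→b13/s1 L1-HIT; vc=[7]
#12 0x3c→b7/s1 VC-HIT; vc=[13]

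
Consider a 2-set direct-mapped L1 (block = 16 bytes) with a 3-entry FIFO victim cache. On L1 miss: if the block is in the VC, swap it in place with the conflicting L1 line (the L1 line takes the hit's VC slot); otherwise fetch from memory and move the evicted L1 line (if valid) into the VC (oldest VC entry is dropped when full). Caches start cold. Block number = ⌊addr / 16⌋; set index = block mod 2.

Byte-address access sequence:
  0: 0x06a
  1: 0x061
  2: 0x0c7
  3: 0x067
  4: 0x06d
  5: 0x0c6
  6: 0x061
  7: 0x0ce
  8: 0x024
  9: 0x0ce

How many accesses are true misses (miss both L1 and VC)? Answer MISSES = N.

MISSES = 3

  [0] addr=0x6a blk=6 s=0: MISS | VC []
  [1] addr=0x61 blk=6 s=0: L1-HIT | VC []
  [2] addr=0xc7 blk=12 s=0: MISS | VC [6]
  [3] addr=0x67 blk=6 s=0: VC-HIT | VC [12]
  [4] addr=0x6d blk=6 s=0: L1-HIT | VC [12]
  [5] addr=0xc6 blk=12 s=0: VC-HIT | VC [6]
  [6] addr=0x61 blk=6 s=0: VC-HIT | VC [12]
  [7] addr=0xce blk=12 s=0: VC-HIT | VC [6]
  [8] addr=0x24 blk=2 s=0: MISS | VC [6, 12]
  [9] addr=0xce blk=12 s=0: VC-HIT | VC [6, 2]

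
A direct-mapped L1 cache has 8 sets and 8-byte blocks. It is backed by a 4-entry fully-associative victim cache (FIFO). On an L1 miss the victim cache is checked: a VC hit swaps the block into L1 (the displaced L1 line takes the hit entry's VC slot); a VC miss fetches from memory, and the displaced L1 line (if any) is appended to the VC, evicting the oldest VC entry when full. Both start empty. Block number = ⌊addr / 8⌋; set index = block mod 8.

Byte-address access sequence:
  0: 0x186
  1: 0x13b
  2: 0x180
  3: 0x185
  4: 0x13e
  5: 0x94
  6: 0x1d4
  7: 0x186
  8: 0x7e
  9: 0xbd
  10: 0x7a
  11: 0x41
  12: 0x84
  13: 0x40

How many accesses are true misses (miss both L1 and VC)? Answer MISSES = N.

0: 0x186 (blk 48, set 0) → MISS  vc=[]
1: 0x13b (blk 39, set 7) → MISS  vc=[]
2: 0x180 (blk 48, set 0) → L1-HIT  vc=[]
3: 0x185 (blk 48, set 0) → L1-HIT  vc=[]
4: 0x13e (blk 39, set 7) → L1-HIT  vc=[]
5: 0x94 (blk 18, set 2) → MISS  vc=[]
6: 0x1d4 (blk 58, set 2) → MISS  vc=[18]
7: 0x186 (blk 48, set 0) → L1-HIT  vc=[18]
8: 0x7e (blk 15, set 7) → MISS  vc=[18, 39]
9: 0xbd (blk 23, set 7) → MISS  vc=[18, 39, 15]
10: 0x7a (blk 15, set 7) → VC-HIT  vc=[18, 39, 23]
11: 0x41 (blk 8, set 0) → MISS  vc=[18, 39, 23, 48]
12: 0x84 (blk 16, set 0) → MISS  vc=[39, 23, 48, 8]
13: 0x40 (blk 8, set 0) → VC-HIT  vc=[39, 23, 48, 16]

MISSES = 8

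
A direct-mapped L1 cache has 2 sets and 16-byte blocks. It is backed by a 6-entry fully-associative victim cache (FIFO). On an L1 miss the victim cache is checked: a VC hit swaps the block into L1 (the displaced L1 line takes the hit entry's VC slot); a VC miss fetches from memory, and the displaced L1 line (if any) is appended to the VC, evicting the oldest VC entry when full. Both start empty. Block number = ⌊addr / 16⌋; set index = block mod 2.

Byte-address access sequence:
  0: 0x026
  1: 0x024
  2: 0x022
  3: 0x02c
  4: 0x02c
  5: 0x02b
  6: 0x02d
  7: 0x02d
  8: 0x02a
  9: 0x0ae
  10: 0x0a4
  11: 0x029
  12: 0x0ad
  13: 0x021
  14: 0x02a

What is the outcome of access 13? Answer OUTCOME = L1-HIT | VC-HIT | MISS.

#0 0x26→b2/s0 MISS; vc=[]
#1 0x24→b2/s0 L1-HIT; vc=[]
#2 0x22→b2/s0 L1-HIT; vc=[]
#3 0x2c→b2/s0 L1-HIT; vc=[]
#4 0x2c→b2/s0 L1-HIT; vc=[]
#5 0x2b→b2/s0 L1-HIT; vc=[]
#6 0x2d→b2/s0 L1-HIT; vc=[]
#7 0x2d→b2/s0 L1-HIT; vc=[]
#8 0x2a→b2/s0 L1-HIT; vc=[]
#9 0xae→b10/s0 MISS; vc=[2]
#10 0xa4→b10/s0 L1-HIT; vc=[2]
#11 0x29→b2/s0 VC-HIT; vc=[10]
#12 0xad→b10/s0 VC-HIT; vc=[2]
#13 0x21→b2/s0 VC-HIT; vc=[10]
#14 0x2a→b2/s0 L1-HIT; vc=[10]

OUTCOME = VC-HIT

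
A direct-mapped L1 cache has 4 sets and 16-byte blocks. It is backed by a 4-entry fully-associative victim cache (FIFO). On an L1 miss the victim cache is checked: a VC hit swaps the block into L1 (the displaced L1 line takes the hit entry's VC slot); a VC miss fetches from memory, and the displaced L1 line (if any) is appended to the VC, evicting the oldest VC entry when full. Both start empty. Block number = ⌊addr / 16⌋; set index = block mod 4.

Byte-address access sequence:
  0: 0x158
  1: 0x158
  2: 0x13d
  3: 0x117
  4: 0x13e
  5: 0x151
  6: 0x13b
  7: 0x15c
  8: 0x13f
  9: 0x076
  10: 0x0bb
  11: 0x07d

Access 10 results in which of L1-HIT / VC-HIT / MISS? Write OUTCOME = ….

OUTCOME = MISS

  [0] addr=0x158 blk=21 s=1: MISS | VC []
  [1] addr=0x158 blk=21 s=1: L1-HIT | VC []
  [2] addr=0x13d blk=19 s=3: MISS | VC []
  [3] addr=0x117 blk=17 s=1: MISS | VC [21]
  [4] addr=0x13e blk=19 s=3: L1-HIT | VC [21]
  [5] addr=0x151 blk=21 s=1: VC-HIT | VC [17]
  [6] addr=0x13b blk=19 s=3: L1-HIT | VC [17]
  [7] addr=0x15c blk=21 s=1: L1-HIT | VC [17]
  [8] addr=0x13f blk=19 s=3: L1-HIT | VC [17]
  [9] addr=0x76 blk=7 s=3: MISS | VC [17, 19]
  [10] addr=0xbb blk=11 s=3: MISS | VC [17, 19, 7]
  [11] addr=0x7d blk=7 s=3: VC-HIT | VC [17, 19, 11]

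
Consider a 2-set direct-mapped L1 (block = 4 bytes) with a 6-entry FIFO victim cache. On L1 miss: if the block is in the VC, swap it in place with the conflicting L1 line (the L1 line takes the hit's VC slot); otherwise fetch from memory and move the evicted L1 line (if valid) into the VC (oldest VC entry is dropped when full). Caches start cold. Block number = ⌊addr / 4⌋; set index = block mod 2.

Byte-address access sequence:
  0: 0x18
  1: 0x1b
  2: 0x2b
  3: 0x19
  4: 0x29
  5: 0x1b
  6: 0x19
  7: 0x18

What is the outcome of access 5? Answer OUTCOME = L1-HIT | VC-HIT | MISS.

#0 0x18→b6/s0 MISS; vc=[]
#1 0x1b→b6/s0 L1-HIT; vc=[]
#2 0x2b→b10/s0 MISS; vc=[6]
#3 0x19→b6/s0 VC-HIT; vc=[10]
#4 0x29→b10/s0 VC-HIT; vc=[6]
#5 0x1b→b6/s0 VC-HIT; vc=[10]
#6 0x19→b6/s0 L1-HIT; vc=[10]
#7 0x18→b6/s0 L1-HIT; vc=[10]

OUTCOME = VC-HIT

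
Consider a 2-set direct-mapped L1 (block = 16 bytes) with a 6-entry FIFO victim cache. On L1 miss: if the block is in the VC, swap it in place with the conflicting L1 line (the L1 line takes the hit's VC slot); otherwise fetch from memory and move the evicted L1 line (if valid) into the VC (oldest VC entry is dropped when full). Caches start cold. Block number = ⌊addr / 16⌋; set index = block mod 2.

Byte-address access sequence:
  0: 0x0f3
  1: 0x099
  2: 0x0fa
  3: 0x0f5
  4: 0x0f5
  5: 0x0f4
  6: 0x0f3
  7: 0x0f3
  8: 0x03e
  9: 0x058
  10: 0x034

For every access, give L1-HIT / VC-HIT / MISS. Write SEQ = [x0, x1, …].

0: 0xf3 (blk 15, set 1) → MISS  vc=[]
1: 0x99 (blk 9, set 1) → MISS  vc=[15]
2: 0xfa (blk 15, set 1) → VC-HIT  vc=[9]
3: 0xf5 (blk 15, set 1) → L1-HIT  vc=[9]
4: 0xf5 (blk 15, set 1) → L1-HIT  vc=[9]
5: 0xf4 (blk 15, set 1) → L1-HIT  vc=[9]
6: 0xf3 (blk 15, set 1) → L1-HIT  vc=[9]
7: 0xf3 (blk 15, set 1) → L1-HIT  vc=[9]
8: 0x3e (blk 3, set 1) → MISS  vc=[9, 15]
9: 0x58 (blk 5, set 1) → MISS  vc=[9, 15, 3]
10: 0x34 (blk 3, set 1) → VC-HIT  vc=[9, 15, 5]

SEQ = [MISS, MISS, VC-HIT, L1-HIT, L1-HIT, L1-HIT, L1-HIT, L1-HIT, MISS, MISS, VC-HIT]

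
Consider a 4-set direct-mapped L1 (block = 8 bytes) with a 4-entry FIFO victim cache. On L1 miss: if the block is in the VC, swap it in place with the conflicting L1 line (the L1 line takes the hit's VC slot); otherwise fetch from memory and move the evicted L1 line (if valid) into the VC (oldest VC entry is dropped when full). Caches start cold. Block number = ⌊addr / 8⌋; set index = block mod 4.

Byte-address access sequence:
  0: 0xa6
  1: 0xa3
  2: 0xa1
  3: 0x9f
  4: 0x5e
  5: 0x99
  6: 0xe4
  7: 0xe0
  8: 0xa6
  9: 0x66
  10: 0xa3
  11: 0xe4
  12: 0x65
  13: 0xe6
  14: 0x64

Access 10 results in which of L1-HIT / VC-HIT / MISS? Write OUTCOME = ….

OUTCOME = VC-HIT

0: 0xa6 (blk 20, set 0) → MISS  vc=[]
1: 0xa3 (blk 20, set 0) → L1-HIT  vc=[]
2: 0xa1 (blk 20, set 0) → L1-HIT  vc=[]
3: 0x9f (blk 19, set 3) → MISS  vc=[]
4: 0x5e (blk 11, set 3) → MISS  vc=[19]
5: 0x99 (blk 19, set 3) → VC-HIT  vc=[11]
6: 0xe4 (blk 28, set 0) → MISS  vc=[11, 20]
7: 0xe0 (blk 28, set 0) → L1-HIT  vc=[11, 20]
8: 0xa6 (blk 20, set 0) → VC-HIT  vc=[11, 28]
9: 0x66 (blk 12, set 0) → MISS  vc=[11, 28, 20]
10: 0xa3 (blk 20, set 0) → VC-HIT  vc=[11, 28, 12]
11: 0xe4 (blk 28, set 0) → VC-HIT  vc=[11, 20, 12]
12: 0x65 (blk 12, set 0) → VC-HIT  vc=[11, 20, 28]
13: 0xe6 (blk 28, set 0) → VC-HIT  vc=[11, 20, 12]
14: 0x64 (blk 12, set 0) → VC-HIT  vc=[11, 20, 28]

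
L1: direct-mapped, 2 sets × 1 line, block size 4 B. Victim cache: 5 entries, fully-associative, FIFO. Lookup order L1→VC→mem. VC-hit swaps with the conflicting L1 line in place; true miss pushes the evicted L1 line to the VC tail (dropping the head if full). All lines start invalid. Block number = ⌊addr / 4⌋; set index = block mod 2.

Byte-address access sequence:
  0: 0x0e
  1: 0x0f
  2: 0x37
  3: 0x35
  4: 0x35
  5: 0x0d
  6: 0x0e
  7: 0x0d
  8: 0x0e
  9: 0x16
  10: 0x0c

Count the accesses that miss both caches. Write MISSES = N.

MISSES = 3

0: 0xe (blk 3, set 1) → MISS  vc=[]
1: 0xf (blk 3, set 1) → L1-HIT  vc=[]
2: 0x37 (blk 13, set 1) → MISS  vc=[3]
3: 0x35 (blk 13, set 1) → L1-HIT  vc=[3]
4: 0x35 (blk 13, set 1) → L1-HIT  vc=[3]
5: 0xd (blk 3, set 1) → VC-HIT  vc=[13]
6: 0xe (blk 3, set 1) → L1-HIT  vc=[13]
7: 0xd (blk 3, set 1) → L1-HIT  vc=[13]
8: 0xe (blk 3, set 1) → L1-HIT  vc=[13]
9: 0x16 (blk 5, set 1) → MISS  vc=[13, 3]
10: 0xc (blk 3, set 1) → VC-HIT  vc=[13, 5]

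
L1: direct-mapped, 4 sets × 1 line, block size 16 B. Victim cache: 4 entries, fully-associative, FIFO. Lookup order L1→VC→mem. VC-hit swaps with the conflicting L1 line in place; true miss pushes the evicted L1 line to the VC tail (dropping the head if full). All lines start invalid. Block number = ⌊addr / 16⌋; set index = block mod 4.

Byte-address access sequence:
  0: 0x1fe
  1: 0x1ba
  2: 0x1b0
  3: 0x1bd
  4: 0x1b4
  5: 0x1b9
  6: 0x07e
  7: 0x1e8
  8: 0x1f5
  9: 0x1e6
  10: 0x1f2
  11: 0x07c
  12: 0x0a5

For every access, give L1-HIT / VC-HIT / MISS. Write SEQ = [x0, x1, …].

SEQ = [MISS, MISS, L1-HIT, L1-HIT, L1-HIT, L1-HIT, MISS, MISS, VC-HIT, L1-HIT, L1-HIT, VC-HIT, MISS]

#0 0x1fe→b31/s3 MISS; vc=[]
#1 0x1ba→b27/s3 MISS; vc=[31]
#2 0x1b0→b27/s3 L1-HIT; vc=[31]
#3 0x1bd→b27/s3 L1-HIT; vc=[31]
#4 0x1b4→b27/s3 L1-HIT; vc=[31]
#5 0x1b9→b27/s3 L1-HIT; vc=[31]
#6 0x7e→b7/s3 MISS; vc=[31,27]
#7 0x1e8→b30/s2 MISS; vc=[31,27]
#8 0x1f5→b31/s3 VC-HIT; vc=[7,27]
#9 0x1e6→b30/s2 L1-HIT; vc=[7,27]
#10 0x1f2→b31/s3 L1-HIT; vc=[7,27]
#11 0x7c→b7/s3 VC-HIT; vc=[31,27]
#12 0xa5→b10/s2 MISS; vc=[31,27,30]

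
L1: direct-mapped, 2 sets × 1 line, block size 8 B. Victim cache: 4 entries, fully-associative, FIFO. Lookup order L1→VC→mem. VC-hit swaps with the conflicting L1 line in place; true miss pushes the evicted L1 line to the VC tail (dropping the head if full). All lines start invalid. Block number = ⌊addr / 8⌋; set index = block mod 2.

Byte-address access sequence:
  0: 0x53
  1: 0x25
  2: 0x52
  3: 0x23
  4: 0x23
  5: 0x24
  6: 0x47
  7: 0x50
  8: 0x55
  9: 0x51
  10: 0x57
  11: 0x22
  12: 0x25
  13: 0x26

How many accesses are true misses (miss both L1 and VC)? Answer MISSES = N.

MISSES = 3

  [0] addr=0x53 blk=10 s=0: MISS | VC []
  [1] addr=0x25 blk=4 s=0: MISS | VC [10]
  [2] addr=0x52 blk=10 s=0: VC-HIT | VC [4]
  [3] addr=0x23 blk=4 s=0: VC-HIT | VC [10]
  [4] addr=0x23 blk=4 s=0: L1-HIT | VC [10]
  [5] addr=0x24 blk=4 s=0: L1-HIT | VC [10]
  [6] addr=0x47 blk=8 s=0: MISS | VC [10, 4]
  [7] addr=0x50 blk=10 s=0: VC-HIT | VC [8, 4]
  [8] addr=0x55 blk=10 s=0: L1-HIT | VC [8, 4]
  [9] addr=0x51 blk=10 s=0: L1-HIT | VC [8, 4]
  [10] addr=0x57 blk=10 s=0: L1-HIT | VC [8, 4]
  [11] addr=0x22 blk=4 s=0: VC-HIT | VC [8, 10]
  [12] addr=0x25 blk=4 s=0: L1-HIT | VC [8, 10]
  [13] addr=0x26 blk=4 s=0: L1-HIT | VC [8, 10]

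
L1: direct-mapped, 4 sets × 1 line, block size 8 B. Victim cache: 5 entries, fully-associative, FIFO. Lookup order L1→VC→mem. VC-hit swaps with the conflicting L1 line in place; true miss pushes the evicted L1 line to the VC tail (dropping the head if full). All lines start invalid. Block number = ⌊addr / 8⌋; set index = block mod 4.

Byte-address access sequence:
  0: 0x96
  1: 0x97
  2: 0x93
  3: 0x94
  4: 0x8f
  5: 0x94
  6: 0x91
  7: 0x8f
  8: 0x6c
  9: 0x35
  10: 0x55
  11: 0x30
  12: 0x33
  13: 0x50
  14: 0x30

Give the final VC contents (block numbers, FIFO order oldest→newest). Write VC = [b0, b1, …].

VC = [17, 18, 10]

  [0] addr=0x96 blk=18 s=2: MISS | VC []
  [1] addr=0x97 blk=18 s=2: L1-HIT | VC []
  [2] addr=0x93 blk=18 s=2: L1-HIT | VC []
  [3] addr=0x94 blk=18 s=2: L1-HIT | VC []
  [4] addr=0x8f blk=17 s=1: MISS | VC []
  [5] addr=0x94 blk=18 s=2: L1-HIT | VC []
  [6] addr=0x91 blk=18 s=2: L1-HIT | VC []
  [7] addr=0x8f blk=17 s=1: L1-HIT | VC []
  [8] addr=0x6c blk=13 s=1: MISS | VC [17]
  [9] addr=0x35 blk=6 s=2: MISS | VC [17, 18]
  [10] addr=0x55 blk=10 s=2: MISS | VC [17, 18, 6]
  [11] addr=0x30 blk=6 s=2: VC-HIT | VC [17, 18, 10]
  [12] addr=0x33 blk=6 s=2: L1-HIT | VC [17, 18, 10]
  [13] addr=0x50 blk=10 s=2: VC-HIT | VC [17, 18, 6]
  [14] addr=0x30 blk=6 s=2: VC-HIT | VC [17, 18, 10]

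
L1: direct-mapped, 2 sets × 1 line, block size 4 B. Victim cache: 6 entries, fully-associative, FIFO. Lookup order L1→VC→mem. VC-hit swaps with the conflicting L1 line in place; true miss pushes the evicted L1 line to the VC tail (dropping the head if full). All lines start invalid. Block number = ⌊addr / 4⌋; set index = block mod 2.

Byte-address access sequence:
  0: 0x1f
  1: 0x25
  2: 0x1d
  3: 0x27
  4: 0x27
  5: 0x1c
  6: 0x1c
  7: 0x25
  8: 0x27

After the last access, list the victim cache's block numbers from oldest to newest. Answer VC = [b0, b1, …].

  [0] addr=0x1f blk=7 s=1: MISS | VC []
  [1] addr=0x25 blk=9 s=1: MISS | VC [7]
  [2] addr=0x1d blk=7 s=1: VC-HIT | VC [9]
  [3] addr=0x27 blk=9 s=1: VC-HIT | VC [7]
  [4] addr=0x27 blk=9 s=1: L1-HIT | VC [7]
  [5] addr=0x1c blk=7 s=1: VC-HIT | VC [9]
  [6] addr=0x1c blk=7 s=1: L1-HIT | VC [9]
  [7] addr=0x25 blk=9 s=1: VC-HIT | VC [7]
  [8] addr=0x27 blk=9 s=1: L1-HIT | VC [7]

VC = [7]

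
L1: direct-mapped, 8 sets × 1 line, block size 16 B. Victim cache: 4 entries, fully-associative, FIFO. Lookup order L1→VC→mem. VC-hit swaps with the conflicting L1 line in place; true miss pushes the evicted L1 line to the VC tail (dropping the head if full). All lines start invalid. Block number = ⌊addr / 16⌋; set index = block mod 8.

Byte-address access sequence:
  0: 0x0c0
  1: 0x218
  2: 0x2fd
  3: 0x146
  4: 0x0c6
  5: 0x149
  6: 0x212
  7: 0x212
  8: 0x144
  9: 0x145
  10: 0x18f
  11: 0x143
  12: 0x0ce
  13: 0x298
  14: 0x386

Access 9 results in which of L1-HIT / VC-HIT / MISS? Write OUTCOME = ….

OUTCOME = L1-HIT

#0 0xc0→b12/s4 MISS; vc=[]
#1 0x218→b33/s1 MISS; vc=[]
#2 0x2fd→b47/s7 MISS; vc=[]
#3 0x146→b20/s4 MISS; vc=[12]
#4 0xc6→b12/s4 VC-HIT; vc=[20]
#5 0x149→b20/s4 VC-HIT; vc=[12]
#6 0x212→b33/s1 L1-HIT; vc=[12]
#7 0x212→b33/s1 L1-HIT; vc=[12]
#8 0x144→b20/s4 L1-HIT; vc=[12]
#9 0x145→b20/s4 L1-HIT; vc=[12]
#10 0x18f→b24/s0 MISS; vc=[12]
#11 0x143→b20/s4 L1-HIT; vc=[12]
#12 0xce→b12/s4 VC-HIT; vc=[20]
#13 0x298→b41/s1 MISS; vc=[20,33]
#14 0x386→b56/s0 MISS; vc=[20,33,24]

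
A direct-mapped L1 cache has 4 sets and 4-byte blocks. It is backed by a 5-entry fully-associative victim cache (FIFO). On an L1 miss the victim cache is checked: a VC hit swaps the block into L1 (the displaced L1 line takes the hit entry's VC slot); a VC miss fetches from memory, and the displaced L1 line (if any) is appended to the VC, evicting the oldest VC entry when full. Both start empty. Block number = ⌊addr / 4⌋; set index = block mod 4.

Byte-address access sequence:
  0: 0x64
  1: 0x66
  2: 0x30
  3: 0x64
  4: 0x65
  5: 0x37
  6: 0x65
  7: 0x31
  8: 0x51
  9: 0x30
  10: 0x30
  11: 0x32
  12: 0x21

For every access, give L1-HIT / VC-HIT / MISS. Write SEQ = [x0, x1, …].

0: 0x64 (blk 25, set 1) → MISS  vc=[]
1: 0x66 (blk 25, set 1) → L1-HIT  vc=[]
2: 0x30 (blk 12, set 0) → MISS  vc=[]
3: 0x64 (blk 25, set 1) → L1-HIT  vc=[]
4: 0x65 (blk 25, set 1) → L1-HIT  vc=[]
5: 0x37 (blk 13, set 1) → MISS  vc=[25]
6: 0x65 (blk 25, set 1) → VC-HIT  vc=[13]
7: 0x31 (blk 12, set 0) → L1-HIT  vc=[13]
8: 0x51 (blk 20, set 0) → MISS  vc=[13, 12]
9: 0x30 (blk 12, set 0) → VC-HIT  vc=[13, 20]
10: 0x30 (blk 12, set 0) → L1-HIT  vc=[13, 20]
11: 0x32 (blk 12, set 0) → L1-HIT  vc=[13, 20]
12: 0x21 (blk 8, set 0) → MISS  vc=[13, 20, 12]

SEQ = [MISS, L1-HIT, MISS, L1-HIT, L1-HIT, MISS, VC-HIT, L1-HIT, MISS, VC-HIT, L1-HIT, L1-HIT, MISS]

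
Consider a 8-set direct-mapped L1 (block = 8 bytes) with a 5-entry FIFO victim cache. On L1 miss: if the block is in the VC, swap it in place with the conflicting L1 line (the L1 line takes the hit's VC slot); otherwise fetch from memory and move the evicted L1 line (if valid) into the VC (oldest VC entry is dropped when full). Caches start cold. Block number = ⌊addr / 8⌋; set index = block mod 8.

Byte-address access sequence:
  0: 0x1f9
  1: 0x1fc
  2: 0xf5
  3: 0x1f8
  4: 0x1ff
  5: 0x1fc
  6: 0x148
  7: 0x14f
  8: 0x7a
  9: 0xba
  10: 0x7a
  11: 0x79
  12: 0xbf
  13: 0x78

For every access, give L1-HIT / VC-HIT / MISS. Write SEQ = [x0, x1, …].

SEQ = [MISS, L1-HIT, MISS, L1-HIT, L1-HIT, L1-HIT, MISS, L1-HIT, MISS, MISS, VC-HIT, L1-HIT, VC-HIT, VC-HIT]

#0 0x1f9→b63/s7 MISS; vc=[]
#1 0x1fc→b63/s7 L1-HIT; vc=[]
#2 0xf5→b30/s6 MISS; vc=[]
#3 0x1f8→b63/s7 L1-HIT; vc=[]
#4 0x1ff→b63/s7 L1-HIT; vc=[]
#5 0x1fc→b63/s7 L1-HIT; vc=[]
#6 0x148→b41/s1 MISS; vc=[]
#7 0x14f→b41/s1 L1-HIT; vc=[]
#8 0x7a→b15/s7 MISS; vc=[63]
#9 0xba→b23/s7 MISS; vc=[63,15]
#10 0x7a→b15/s7 VC-HIT; vc=[63,23]
#11 0x79→b15/s7 L1-HIT; vc=[63,23]
#12 0xbf→b23/s7 VC-HIT; vc=[63,15]
#13 0x78→b15/s7 VC-HIT; vc=[63,23]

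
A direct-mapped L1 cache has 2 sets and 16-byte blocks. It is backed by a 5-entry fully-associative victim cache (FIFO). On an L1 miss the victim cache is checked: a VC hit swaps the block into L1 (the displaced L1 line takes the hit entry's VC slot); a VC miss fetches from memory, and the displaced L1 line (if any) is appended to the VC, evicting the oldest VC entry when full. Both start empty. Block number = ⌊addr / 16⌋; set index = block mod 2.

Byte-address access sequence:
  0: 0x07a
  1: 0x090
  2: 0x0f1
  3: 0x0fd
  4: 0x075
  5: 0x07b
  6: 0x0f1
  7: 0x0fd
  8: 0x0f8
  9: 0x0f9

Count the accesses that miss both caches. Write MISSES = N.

MISSES = 3

  [0] addr=0x7a blk=7 s=1: MISS | VC []
  [1] addr=0x90 blk=9 s=1: MISS | VC [7]
  [2] addr=0xf1 blk=15 s=1: MISS | VC [7, 9]
  [3] addr=0xfd blk=15 s=1: L1-HIT | VC [7, 9]
  [4] addr=0x75 blk=7 s=1: VC-HIT | VC [15, 9]
  [5] addr=0x7b blk=7 s=1: L1-HIT | VC [15, 9]
  [6] addr=0xf1 blk=15 s=1: VC-HIT | VC [7, 9]
  [7] addr=0xfd blk=15 s=1: L1-HIT | VC [7, 9]
  [8] addr=0xf8 blk=15 s=1: L1-HIT | VC [7, 9]
  [9] addr=0xf9 blk=15 s=1: L1-HIT | VC [7, 9]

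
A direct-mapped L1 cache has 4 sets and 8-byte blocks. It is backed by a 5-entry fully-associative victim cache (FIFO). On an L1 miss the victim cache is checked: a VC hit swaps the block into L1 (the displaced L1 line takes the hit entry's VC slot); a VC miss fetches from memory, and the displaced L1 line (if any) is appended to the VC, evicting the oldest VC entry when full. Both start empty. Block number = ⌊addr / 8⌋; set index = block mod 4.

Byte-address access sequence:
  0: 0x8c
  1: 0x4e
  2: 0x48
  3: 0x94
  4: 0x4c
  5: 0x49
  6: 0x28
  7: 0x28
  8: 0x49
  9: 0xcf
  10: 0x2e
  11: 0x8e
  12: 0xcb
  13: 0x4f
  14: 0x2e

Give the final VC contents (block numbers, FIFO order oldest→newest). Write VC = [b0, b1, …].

VC = [9, 17, 25]

0: 0x8c (blk 17, set 1) → MISS  vc=[]
1: 0x4e (blk 9, set 1) → MISS  vc=[17]
2: 0x48 (blk 9, set 1) → L1-HIT  vc=[17]
3: 0x94 (blk 18, set 2) → MISS  vc=[17]
4: 0x4c (blk 9, set 1) → L1-HIT  vc=[17]
5: 0x49 (blk 9, set 1) → L1-HIT  vc=[17]
6: 0x28 (blk 5, set 1) → MISS  vc=[17, 9]
7: 0x28 (blk 5, set 1) → L1-HIT  vc=[17, 9]
8: 0x49 (blk 9, set 1) → VC-HIT  vc=[17, 5]
9: 0xcf (blk 25, set 1) → MISS  vc=[17, 5, 9]
10: 0x2e (blk 5, set 1) → VC-HIT  vc=[17, 25, 9]
11: 0x8e (blk 17, set 1) → VC-HIT  vc=[5, 25, 9]
12: 0xcb (blk 25, set 1) → VC-HIT  vc=[5, 17, 9]
13: 0x4f (blk 9, set 1) → VC-HIT  vc=[5, 17, 25]
14: 0x2e (blk 5, set 1) → VC-HIT  vc=[9, 17, 25]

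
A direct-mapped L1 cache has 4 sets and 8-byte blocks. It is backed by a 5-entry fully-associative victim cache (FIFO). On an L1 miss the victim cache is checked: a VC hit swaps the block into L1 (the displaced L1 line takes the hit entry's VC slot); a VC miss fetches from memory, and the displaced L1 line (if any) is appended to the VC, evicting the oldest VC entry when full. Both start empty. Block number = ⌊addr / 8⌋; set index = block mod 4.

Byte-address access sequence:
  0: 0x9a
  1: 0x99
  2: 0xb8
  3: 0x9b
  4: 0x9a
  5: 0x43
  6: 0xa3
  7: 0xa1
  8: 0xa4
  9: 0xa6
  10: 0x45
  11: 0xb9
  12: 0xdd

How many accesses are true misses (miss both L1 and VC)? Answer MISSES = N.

  [0] addr=0x9a blk=19 s=3: MISS | VC []
  [1] addr=0x99 blk=19 s=3: L1-HIT | VC []
  [2] addr=0xb8 blk=23 s=3: MISS | VC [19]
  [3] addr=0x9b blk=19 s=3: VC-HIT | VC [23]
  [4] addr=0x9a blk=19 s=3: L1-HIT | VC [23]
  [5] addr=0x43 blk=8 s=0: MISS | VC [23]
  [6] addr=0xa3 blk=20 s=0: MISS | VC [23, 8]
  [7] addr=0xa1 blk=20 s=0: L1-HIT | VC [23, 8]
  [8] addr=0xa4 blk=20 s=0: L1-HIT | VC [23, 8]
  [9] addr=0xa6 blk=20 s=0: L1-HIT | VC [23, 8]
  [10] addr=0x45 blk=8 s=0: VC-HIT | VC [23, 20]
  [11] addr=0xb9 blk=23 s=3: VC-HIT | VC [19, 20]
  [12] addr=0xdd blk=27 s=3: MISS | VC [19, 20, 23]

MISSES = 5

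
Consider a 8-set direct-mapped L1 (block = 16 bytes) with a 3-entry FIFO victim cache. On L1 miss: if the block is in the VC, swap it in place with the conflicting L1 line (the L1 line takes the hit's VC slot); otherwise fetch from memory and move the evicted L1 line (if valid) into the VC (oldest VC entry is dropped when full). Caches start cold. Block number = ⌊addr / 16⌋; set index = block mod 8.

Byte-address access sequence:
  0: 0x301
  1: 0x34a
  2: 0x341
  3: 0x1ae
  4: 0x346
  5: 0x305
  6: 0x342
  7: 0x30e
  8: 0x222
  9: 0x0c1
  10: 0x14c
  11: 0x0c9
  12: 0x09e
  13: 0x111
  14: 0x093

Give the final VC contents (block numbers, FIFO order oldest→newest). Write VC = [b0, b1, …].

VC = [52, 20, 17]

#0 0x301→b48/s0 MISS; vc=[]
#1 0x34a→b52/s4 MISS; vc=[]
#2 0x341→b52/s4 L1-HIT; vc=[]
#3 0x1ae→b26/s2 MISS; vc=[]
#4 0x346→b52/s4 L1-HIT; vc=[]
#5 0x305→b48/s0 L1-HIT; vc=[]
#6 0x342→b52/s4 L1-HIT; vc=[]
#7 0x30e→b48/s0 L1-HIT; vc=[]
#8 0x222→b34/s2 MISS; vc=[26]
#9 0xc1→b12/s4 MISS; vc=[26,52]
#10 0x14c→b20/s4 MISS; vc=[26,52,12]
#11 0xc9→b12/s4 VC-HIT; vc=[26,52,20]
#12 0x9e→b9/s1 MISS; vc=[26,52,20]
#13 0x111→b17/s1 MISS; vc=[52,20,9]
#14 0x93→b9/s1 VC-HIT; vc=[52,20,17]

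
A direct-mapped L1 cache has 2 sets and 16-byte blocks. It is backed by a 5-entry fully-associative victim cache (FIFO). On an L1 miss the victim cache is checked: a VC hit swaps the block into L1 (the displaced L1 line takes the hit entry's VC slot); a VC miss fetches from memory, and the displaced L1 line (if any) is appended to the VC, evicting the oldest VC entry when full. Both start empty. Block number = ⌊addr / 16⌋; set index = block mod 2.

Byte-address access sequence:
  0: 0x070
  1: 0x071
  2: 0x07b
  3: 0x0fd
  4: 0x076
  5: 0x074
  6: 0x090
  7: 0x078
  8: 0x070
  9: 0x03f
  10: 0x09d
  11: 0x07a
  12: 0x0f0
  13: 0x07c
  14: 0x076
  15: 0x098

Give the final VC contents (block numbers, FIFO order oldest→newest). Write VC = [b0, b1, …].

0: 0x70 (blk 7, set 1) → MISS  vc=[]
1: 0x71 (blk 7, set 1) → L1-HIT  vc=[]
2: 0x7b (blk 7, set 1) → L1-HIT  vc=[]
3: 0xfd (blk 15, set 1) → MISS  vc=[7]
4: 0x76 (blk 7, set 1) → VC-HIT  vc=[15]
5: 0x74 (blk 7, set 1) → L1-HIT  vc=[15]
6: 0x90 (blk 9, set 1) → MISS  vc=[15, 7]
7: 0x78 (blk 7, set 1) → VC-HIT  vc=[15, 9]
8: 0x70 (blk 7, set 1) → L1-HIT  vc=[15, 9]
9: 0x3f (blk 3, set 1) → MISS  vc=[15, 9, 7]
10: 0x9d (blk 9, set 1) → VC-HIT  vc=[15, 3, 7]
11: 0x7a (blk 7, set 1) → VC-HIT  vc=[15, 3, 9]
12: 0xf0 (blk 15, set 1) → VC-HIT  vc=[7, 3, 9]
13: 0x7c (blk 7, set 1) → VC-HIT  vc=[15, 3, 9]
14: 0x76 (blk 7, set 1) → L1-HIT  vc=[15, 3, 9]
15: 0x98 (blk 9, set 1) → VC-HIT  vc=[15, 3, 7]

VC = [15, 3, 7]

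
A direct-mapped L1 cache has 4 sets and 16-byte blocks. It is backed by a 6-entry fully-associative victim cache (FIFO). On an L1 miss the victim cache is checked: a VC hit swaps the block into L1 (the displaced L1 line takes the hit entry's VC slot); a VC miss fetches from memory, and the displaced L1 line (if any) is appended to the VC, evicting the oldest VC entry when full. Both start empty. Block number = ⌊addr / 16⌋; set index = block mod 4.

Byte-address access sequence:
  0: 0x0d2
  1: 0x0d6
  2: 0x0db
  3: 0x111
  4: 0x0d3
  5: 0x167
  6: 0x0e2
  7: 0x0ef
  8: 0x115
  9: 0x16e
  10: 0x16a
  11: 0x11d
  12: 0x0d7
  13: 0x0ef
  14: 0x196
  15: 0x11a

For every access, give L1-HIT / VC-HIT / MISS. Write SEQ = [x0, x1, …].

SEQ = [MISS, L1-HIT, L1-HIT, MISS, VC-HIT, MISS, MISS, L1-HIT, VC-HIT, VC-HIT, L1-HIT, L1-HIT, VC-HIT, VC-HIT, MISS, VC-HIT]

#0 0xd2→b13/s1 MISS; vc=[]
#1 0xd6→b13/s1 L1-HIT; vc=[]
#2 0xdb→b13/s1 L1-HIT; vc=[]
#3 0x111→b17/s1 MISS; vc=[13]
#4 0xd3→b13/s1 VC-HIT; vc=[17]
#5 0x167→b22/s2 MISS; vc=[17]
#6 0xe2→b14/s2 MISS; vc=[17,22]
#7 0xef→b14/s2 L1-HIT; vc=[17,22]
#8 0x115→b17/s1 VC-HIT; vc=[13,22]
#9 0x16e→b22/s2 VC-HIT; vc=[13,14]
#10 0x16a→b22/s2 L1-HIT; vc=[13,14]
#11 0x11d→b17/s1 L1-HIT; vc=[13,14]
#12 0xd7→b13/s1 VC-HIT; vc=[17,14]
#13 0xef→b14/s2 VC-HIT; vc=[17,22]
#14 0x196→b25/s1 MISS; vc=[17,22,13]
#15 0x11a→b17/s1 VC-HIT; vc=[25,22,13]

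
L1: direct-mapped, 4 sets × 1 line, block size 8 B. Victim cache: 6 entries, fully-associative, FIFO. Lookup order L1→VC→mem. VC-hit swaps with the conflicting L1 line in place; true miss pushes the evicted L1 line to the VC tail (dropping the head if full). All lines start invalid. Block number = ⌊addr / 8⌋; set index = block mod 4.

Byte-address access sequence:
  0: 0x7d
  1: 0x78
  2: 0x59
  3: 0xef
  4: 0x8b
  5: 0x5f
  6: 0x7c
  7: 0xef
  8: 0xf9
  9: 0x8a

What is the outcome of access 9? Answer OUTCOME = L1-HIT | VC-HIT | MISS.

OUTCOME = VC-HIT

0: 0x7d (blk 15, set 3) → MISS  vc=[]
1: 0x78 (blk 15, set 3) → L1-HIT  vc=[]
2: 0x59 (blk 11, set 3) → MISS  vc=[15]
3: 0xef (blk 29, set 1) → MISS  vc=[15]
4: 0x8b (blk 17, set 1) → MISS  vc=[15, 29]
5: 0x5f (blk 11, set 3) → L1-HIT  vc=[15, 29]
6: 0x7c (blk 15, set 3) → VC-HIT  vc=[11, 29]
7: 0xef (blk 29, set 1) → VC-HIT  vc=[11, 17]
8: 0xf9 (blk 31, set 3) → MISS  vc=[11, 17, 15]
9: 0x8a (blk 17, set 1) → VC-HIT  vc=[11, 29, 15]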